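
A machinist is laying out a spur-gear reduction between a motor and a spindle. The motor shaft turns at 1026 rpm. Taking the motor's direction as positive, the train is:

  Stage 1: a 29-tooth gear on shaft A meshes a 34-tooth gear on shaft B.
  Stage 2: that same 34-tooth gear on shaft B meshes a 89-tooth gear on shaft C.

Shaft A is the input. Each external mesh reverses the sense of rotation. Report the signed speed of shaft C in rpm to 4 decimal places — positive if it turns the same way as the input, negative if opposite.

+334.3146 rpm (same as input, |ω| = 334.3146 rpm)

Stage 1 [29T→34T]: ω = 1026.0000×29/34 = 875.1176 rpm, dir flips to −; running = −875.1176
Stage 2 [34T→89T]: ω = 875.1176×34/89 = 334.3146 rpm, dir flips to +; running = +334.3146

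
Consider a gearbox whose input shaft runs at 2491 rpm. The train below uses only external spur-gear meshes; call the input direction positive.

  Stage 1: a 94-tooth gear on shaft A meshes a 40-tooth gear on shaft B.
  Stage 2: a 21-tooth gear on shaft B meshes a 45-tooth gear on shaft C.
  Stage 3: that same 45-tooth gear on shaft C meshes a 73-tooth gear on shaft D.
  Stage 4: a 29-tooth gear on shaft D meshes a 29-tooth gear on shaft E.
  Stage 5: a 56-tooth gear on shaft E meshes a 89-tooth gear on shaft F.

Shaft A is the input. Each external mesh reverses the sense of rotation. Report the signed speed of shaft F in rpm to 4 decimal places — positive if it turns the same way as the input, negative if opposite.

Stage 1 [94T→40T]: ω = 2491.0000×94/40 = 5853.8500 rpm, dir flips to −; running = −5853.8500
Stage 2 [21T→45T]: ω = 5853.8500×21/45 = 2731.7967 rpm, dir flips to +; running = +2731.7967
Stage 3 [45T→73T]: ω = 2731.7967×45/73 = 1683.9842 rpm, dir flips to −; running = −1683.9842
Stage 4 [29T→29T]: ω = 1683.9842×29/29 = 1683.9842 rpm, dir flips to +; running = +1683.9842
Stage 5 [56T→89T]: ω = 1683.9842×56/89 = 1059.5856 rpm, dir flips to −; running = −1059.5856

-1059.5856 rpm (opposite to input, |ω| = 1059.5856 rpm)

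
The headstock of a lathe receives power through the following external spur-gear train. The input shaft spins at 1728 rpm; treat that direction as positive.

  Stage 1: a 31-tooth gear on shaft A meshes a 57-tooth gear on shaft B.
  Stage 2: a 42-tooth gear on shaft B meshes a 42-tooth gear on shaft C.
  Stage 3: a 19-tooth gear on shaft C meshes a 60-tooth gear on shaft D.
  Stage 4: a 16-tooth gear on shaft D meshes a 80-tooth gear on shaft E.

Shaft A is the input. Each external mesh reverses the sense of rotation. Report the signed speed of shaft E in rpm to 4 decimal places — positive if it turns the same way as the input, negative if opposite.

Stage 1 [31T→57T]: ω = 1728.0000×31/57 = 939.7895 rpm, dir flips to −; running = −939.7895
Stage 2 [42T→42T]: ω = 939.7895×42/42 = 939.7895 rpm, dir flips to +; running = +939.7895
Stage 3 [19T→60T]: ω = 939.7895×19/60 = 297.6000 rpm, dir flips to −; running = −297.6000
Stage 4 [16T→80T]: ω = 297.6000×16/80 = 59.5200 rpm, dir flips to +; running = +59.5200

+59.5200 rpm (same as input, |ω| = 59.5200 rpm)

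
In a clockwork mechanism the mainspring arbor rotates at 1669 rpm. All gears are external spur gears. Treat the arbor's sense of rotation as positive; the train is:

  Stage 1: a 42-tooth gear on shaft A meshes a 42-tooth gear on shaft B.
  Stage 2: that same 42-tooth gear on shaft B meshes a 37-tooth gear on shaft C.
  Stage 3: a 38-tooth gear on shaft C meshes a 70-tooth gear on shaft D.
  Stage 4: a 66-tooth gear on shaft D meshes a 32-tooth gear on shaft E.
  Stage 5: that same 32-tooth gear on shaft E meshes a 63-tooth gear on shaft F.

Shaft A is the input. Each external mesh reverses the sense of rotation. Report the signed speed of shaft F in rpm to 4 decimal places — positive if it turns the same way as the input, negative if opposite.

-1077.4394 rpm (opposite to input, |ω| = 1077.4394 rpm)

Stage 1 [42T→42T]: ω = 1669.0000×42/42 = 1669.0000 rpm, dir flips to −; running = −1669.0000
Stage 2 [42T→37T]: ω = 1669.0000×42/37 = 1894.5405 rpm, dir flips to +; running = +1894.5405
Stage 3 [38T→70T]: ω = 1894.5405×38/70 = 1028.4649 rpm, dir flips to −; running = −1028.4649
Stage 4 [66T→32T]: ω = 1028.4649×66/32 = 2121.2088 rpm, dir flips to +; running = +2121.2088
Stage 5 [32T→63T]: ω = 2121.2088×32/63 = 1077.4394 rpm, dir flips to −; running = −1077.4394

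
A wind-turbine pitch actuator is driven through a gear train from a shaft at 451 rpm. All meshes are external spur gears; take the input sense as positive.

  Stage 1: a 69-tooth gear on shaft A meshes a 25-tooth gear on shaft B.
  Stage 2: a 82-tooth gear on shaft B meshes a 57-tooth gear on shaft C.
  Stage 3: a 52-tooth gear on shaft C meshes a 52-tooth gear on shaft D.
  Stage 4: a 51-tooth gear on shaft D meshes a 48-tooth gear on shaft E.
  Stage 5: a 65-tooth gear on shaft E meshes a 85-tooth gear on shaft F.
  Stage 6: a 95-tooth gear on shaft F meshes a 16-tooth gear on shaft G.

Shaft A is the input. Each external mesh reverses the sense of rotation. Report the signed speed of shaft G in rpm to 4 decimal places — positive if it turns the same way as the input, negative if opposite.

Stage 1 [69T→25T]: ω = 451.0000×69/25 = 1244.7600 rpm, dir flips to −; running = −1244.7600
Stage 2 [82T→57T]: ω = 1244.7600×82/57 = 1790.7074 rpm, dir flips to +; running = +1790.7074
Stage 3 [52T→52T]: ω = 1790.7074×52/52 = 1790.7074 rpm, dir flips to −; running = −1790.7074
Stage 4 [51T→48T]: ω = 1790.7074×51/48 = 1902.6266 rpm, dir flips to +; running = +1902.6266
Stage 5 [65T→85T]: ω = 1902.6266×65/85 = 1454.9497 rpm, dir flips to −; running = −1454.9497
Stage 6 [95T→16T]: ω = 1454.9497×95/16 = 8638.7641 rpm, dir flips to +; running = +8638.7641

+8638.7641 rpm (same as input, |ω| = 8638.7641 rpm)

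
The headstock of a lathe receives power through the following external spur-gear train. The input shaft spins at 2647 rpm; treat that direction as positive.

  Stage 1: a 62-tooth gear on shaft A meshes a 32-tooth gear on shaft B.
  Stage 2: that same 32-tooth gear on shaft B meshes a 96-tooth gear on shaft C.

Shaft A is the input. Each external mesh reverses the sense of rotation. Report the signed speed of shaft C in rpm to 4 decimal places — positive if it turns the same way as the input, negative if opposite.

+1709.5208 rpm (same as input, |ω| = 1709.5208 rpm)

Stage 1 [62T→32T]: ω = 2647.0000×62/32 = 5128.5625 rpm, dir flips to −; running = −5128.5625
Stage 2 [32T→96T]: ω = 5128.5625×32/96 = 1709.5208 rpm, dir flips to +; running = +1709.5208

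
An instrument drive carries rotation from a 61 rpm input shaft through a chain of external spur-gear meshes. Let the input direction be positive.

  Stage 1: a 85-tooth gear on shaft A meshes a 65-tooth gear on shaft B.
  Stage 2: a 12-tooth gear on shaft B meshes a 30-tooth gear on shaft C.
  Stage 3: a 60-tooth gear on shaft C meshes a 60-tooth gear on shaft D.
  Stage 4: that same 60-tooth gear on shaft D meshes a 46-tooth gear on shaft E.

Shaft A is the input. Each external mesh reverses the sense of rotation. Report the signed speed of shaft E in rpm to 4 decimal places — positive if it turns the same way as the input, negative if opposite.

Stage 1 [85T→65T]: ω = 61.0000×85/65 = 79.7692 rpm, dir flips to −; running = −79.7692
Stage 2 [12T→30T]: ω = 79.7692×12/30 = 31.9077 rpm, dir flips to +; running = +31.9077
Stage 3 [60T→60T]: ω = 31.9077×60/60 = 31.9077 rpm, dir flips to −; running = −31.9077
Stage 4 [60T→46T]: ω = 31.9077×60/46 = 41.6187 rpm, dir flips to +; running = +41.6187

+41.6187 rpm (same as input, |ω| = 41.6187 rpm)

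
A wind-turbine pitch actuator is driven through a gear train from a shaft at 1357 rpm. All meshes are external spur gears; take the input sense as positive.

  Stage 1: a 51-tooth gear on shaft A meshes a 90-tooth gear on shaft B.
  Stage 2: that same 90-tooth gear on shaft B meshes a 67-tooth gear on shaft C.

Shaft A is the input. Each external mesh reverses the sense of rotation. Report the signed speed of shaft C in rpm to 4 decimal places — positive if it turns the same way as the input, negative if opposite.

Stage 1 [51T→90T]: ω = 1357.0000×51/90 = 768.9667 rpm, dir flips to −; running = −768.9667
Stage 2 [90T→67T]: ω = 768.9667×90/67 = 1032.9403 rpm, dir flips to +; running = +1032.9403

+1032.9403 rpm (same as input, |ω| = 1032.9403 rpm)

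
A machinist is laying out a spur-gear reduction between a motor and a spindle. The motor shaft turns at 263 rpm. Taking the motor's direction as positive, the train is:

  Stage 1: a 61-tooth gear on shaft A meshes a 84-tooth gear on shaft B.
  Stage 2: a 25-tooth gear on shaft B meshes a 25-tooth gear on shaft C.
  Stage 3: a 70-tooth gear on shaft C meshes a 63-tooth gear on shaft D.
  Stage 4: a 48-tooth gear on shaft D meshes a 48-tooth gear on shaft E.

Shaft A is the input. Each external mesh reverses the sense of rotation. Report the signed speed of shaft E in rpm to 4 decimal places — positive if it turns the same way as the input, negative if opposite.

Stage 1 [61T→84T]: ω = 263.0000×61/84 = 190.9881 rpm, dir flips to −; running = −190.9881
Stage 2 [25T→25T]: ω = 190.9881×25/25 = 190.9881 rpm, dir flips to +; running = +190.9881
Stage 3 [70T→63T]: ω = 190.9881×70/63 = 212.2090 rpm, dir flips to −; running = −212.2090
Stage 4 [48T→48T]: ω = 212.2090×48/48 = 212.2090 rpm, dir flips to +; running = +212.2090

+212.2090 rpm (same as input, |ω| = 212.2090 rpm)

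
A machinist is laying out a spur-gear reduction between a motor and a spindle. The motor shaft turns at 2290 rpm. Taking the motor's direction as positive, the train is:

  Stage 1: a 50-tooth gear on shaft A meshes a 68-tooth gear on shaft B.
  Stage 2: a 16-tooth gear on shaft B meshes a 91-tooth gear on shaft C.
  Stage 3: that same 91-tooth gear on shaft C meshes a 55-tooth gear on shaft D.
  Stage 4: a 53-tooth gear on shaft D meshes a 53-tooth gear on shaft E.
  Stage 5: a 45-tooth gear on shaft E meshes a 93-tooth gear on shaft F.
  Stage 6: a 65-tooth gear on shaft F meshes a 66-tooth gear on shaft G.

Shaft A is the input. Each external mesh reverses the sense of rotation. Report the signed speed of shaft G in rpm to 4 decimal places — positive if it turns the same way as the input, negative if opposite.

Stage 1 [50T→68T]: ω = 2290.0000×50/68 = 1683.8235 rpm, dir flips to −; running = −1683.8235
Stage 2 [16T→91T]: ω = 1683.8235×16/91 = 296.0569 rpm, dir flips to +; running = +296.0569
Stage 3 [91T→55T]: ω = 296.0569×91/55 = 489.8396 rpm, dir flips to −; running = −489.8396
Stage 4 [53T→53T]: ω = 489.8396×53/53 = 489.8396 rpm, dir flips to +; running = +489.8396
Stage 5 [45T→93T]: ω = 489.8396×45/93 = 237.0191 rpm, dir flips to −; running = −237.0191
Stage 6 [65T→66T]: ω = 237.0191×65/66 = 233.4279 rpm, dir flips to +; running = +233.4279

+233.4279 rpm (same as input, |ω| = 233.4279 rpm)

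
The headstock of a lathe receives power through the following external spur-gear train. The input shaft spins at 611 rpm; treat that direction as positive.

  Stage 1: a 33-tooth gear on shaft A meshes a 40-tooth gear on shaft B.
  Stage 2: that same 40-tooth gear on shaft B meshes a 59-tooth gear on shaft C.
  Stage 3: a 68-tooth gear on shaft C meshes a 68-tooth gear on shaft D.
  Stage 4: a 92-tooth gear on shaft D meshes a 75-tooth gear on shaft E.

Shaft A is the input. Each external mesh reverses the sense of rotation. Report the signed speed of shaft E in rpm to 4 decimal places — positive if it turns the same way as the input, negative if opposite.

+419.2081 rpm (same as input, |ω| = 419.2081 rpm)

Stage 1 [33T→40T]: ω = 611.0000×33/40 = 504.0750 rpm, dir flips to −; running = −504.0750
Stage 2 [40T→59T]: ω = 504.0750×40/59 = 341.7458 rpm, dir flips to +; running = +341.7458
Stage 3 [68T→68T]: ω = 341.7458×68/68 = 341.7458 rpm, dir flips to −; running = −341.7458
Stage 4 [92T→75T]: ω = 341.7458×92/75 = 419.2081 rpm, dir flips to +; running = +419.2081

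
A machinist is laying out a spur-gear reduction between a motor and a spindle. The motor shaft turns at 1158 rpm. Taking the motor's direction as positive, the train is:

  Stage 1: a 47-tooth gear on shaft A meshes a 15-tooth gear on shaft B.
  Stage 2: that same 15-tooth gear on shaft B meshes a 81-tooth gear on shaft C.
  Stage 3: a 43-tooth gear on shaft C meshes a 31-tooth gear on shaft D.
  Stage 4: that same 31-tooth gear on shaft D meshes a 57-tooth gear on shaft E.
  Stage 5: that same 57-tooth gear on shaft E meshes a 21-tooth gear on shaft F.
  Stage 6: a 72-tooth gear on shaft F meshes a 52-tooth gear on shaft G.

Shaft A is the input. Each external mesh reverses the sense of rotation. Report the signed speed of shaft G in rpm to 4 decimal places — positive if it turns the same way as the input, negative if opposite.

+1905.0208 rpm (same as input, |ω| = 1905.0208 rpm)

Stage 1 [47T→15T]: ω = 1158.0000×47/15 = 3628.4000 rpm, dir flips to −; running = −3628.4000
Stage 2 [15T→81T]: ω = 3628.4000×15/81 = 671.9259 rpm, dir flips to +; running = +671.9259
Stage 3 [43T→31T]: ω = 671.9259×43/31 = 932.0263 rpm, dir flips to −; running = −932.0263
Stage 4 [31T→57T]: ω = 932.0263×31/57 = 506.8915 rpm, dir flips to +; running = +506.8915
Stage 5 [57T→21T]: ω = 506.8915×57/21 = 1375.8483 rpm, dir flips to −; running = −1375.8483
Stage 6 [72T→52T]: ω = 1375.8483×72/52 = 1905.0208 rpm, dir flips to +; running = +1905.0208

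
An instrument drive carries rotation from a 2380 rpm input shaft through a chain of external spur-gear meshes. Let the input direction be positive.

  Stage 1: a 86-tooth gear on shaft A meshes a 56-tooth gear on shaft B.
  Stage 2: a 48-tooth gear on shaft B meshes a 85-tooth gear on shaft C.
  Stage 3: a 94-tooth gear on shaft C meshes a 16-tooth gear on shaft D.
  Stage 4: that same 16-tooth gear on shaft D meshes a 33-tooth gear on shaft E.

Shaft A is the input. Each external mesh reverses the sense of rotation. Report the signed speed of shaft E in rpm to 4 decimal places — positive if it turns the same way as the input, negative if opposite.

Stage 1 [86T→56T]: ω = 2380.0000×86/56 = 3655.0000 rpm, dir flips to −; running = −3655.0000
Stage 2 [48T→85T]: ω = 3655.0000×48/85 = 2064.0000 rpm, dir flips to +; running = +2064.0000
Stage 3 [94T→16T]: ω = 2064.0000×94/16 = 12126.0000 rpm, dir flips to −; running = −12126.0000
Stage 4 [16T→33T]: ω = 12126.0000×16/33 = 5879.2727 rpm, dir flips to +; running = +5879.2727

+5879.2727 rpm (same as input, |ω| = 5879.2727 rpm)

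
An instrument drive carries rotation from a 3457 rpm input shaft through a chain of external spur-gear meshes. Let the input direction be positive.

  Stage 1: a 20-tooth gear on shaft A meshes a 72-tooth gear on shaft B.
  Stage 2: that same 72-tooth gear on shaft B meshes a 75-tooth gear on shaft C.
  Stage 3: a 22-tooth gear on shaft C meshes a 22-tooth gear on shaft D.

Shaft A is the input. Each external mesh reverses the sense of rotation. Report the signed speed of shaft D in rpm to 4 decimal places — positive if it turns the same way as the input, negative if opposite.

Stage 1 [20T→72T]: ω = 3457.0000×20/72 = 960.2778 rpm, dir flips to −; running = −960.2778
Stage 2 [72T→75T]: ω = 960.2778×72/75 = 921.8667 rpm, dir flips to +; running = +921.8667
Stage 3 [22T→22T]: ω = 921.8667×22/22 = 921.8667 rpm, dir flips to −; running = −921.8667

-921.8667 rpm (opposite to input, |ω| = 921.8667 rpm)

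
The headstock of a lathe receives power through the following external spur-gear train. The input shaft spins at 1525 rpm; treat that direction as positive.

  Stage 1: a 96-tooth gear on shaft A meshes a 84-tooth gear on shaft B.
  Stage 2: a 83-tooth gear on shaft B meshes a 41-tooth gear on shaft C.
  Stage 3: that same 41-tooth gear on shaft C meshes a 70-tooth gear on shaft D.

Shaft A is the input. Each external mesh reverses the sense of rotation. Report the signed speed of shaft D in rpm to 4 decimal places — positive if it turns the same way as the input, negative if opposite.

Stage 1 [96T→84T]: ω = 1525.0000×96/84 = 1742.8571 rpm, dir flips to −; running = −1742.8571
Stage 2 [83T→41T]: ω = 1742.8571×83/41 = 3528.2230 rpm, dir flips to +; running = +3528.2230
Stage 3 [41T→70T]: ω = 3528.2230×41/70 = 2066.5306 rpm, dir flips to −; running = −2066.5306

-2066.5306 rpm (opposite to input, |ω| = 2066.5306 rpm)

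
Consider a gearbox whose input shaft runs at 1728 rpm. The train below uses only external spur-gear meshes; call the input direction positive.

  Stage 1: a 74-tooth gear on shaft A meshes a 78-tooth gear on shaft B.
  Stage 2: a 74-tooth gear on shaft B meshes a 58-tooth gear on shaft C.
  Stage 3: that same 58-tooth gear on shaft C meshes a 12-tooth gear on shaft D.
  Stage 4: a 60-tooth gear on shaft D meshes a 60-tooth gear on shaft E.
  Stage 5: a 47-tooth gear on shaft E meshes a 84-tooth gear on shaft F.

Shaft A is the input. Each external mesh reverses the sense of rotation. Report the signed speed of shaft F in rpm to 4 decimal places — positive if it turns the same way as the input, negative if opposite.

-5656.5275 rpm (opposite to input, |ω| = 5656.5275 rpm)

Stage 1 [74T→78T]: ω = 1728.0000×74/78 = 1639.3846 rpm, dir flips to −; running = −1639.3846
Stage 2 [74T→58T]: ω = 1639.3846×74/58 = 2091.6286 rpm, dir flips to +; running = +2091.6286
Stage 3 [58T→12T]: ω = 2091.6286×58/12 = 10109.5385 rpm, dir flips to −; running = −10109.5385
Stage 4 [60T→60T]: ω = 10109.5385×60/60 = 10109.5385 rpm, dir flips to +; running = +10109.5385
Stage 5 [47T→84T]: ω = 10109.5385×47/84 = 5656.5275 rpm, dir flips to −; running = −5656.5275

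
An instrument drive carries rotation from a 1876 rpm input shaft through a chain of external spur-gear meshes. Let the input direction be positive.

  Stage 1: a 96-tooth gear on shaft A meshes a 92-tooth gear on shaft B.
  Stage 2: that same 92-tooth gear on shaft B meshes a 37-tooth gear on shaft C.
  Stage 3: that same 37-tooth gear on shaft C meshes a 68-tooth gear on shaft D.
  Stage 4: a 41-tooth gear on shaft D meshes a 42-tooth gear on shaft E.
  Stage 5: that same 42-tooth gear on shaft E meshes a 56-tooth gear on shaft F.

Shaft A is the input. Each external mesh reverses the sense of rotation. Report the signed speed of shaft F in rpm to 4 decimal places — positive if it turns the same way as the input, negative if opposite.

-1939.0588 rpm (opposite to input, |ω| = 1939.0588 rpm)

Stage 1 [96T→92T]: ω = 1876.0000×96/92 = 1957.5652 rpm, dir flips to −; running = −1957.5652
Stage 2 [92T→37T]: ω = 1957.5652×92/37 = 4867.4595 rpm, dir flips to +; running = +4867.4595
Stage 3 [37T→68T]: ω = 4867.4595×37/68 = 2648.4706 rpm, dir flips to −; running = −2648.4706
Stage 4 [41T→42T]: ω = 2648.4706×41/42 = 2585.4118 rpm, dir flips to +; running = +2585.4118
Stage 5 [42T→56T]: ω = 2585.4118×42/56 = 1939.0588 rpm, dir flips to −; running = −1939.0588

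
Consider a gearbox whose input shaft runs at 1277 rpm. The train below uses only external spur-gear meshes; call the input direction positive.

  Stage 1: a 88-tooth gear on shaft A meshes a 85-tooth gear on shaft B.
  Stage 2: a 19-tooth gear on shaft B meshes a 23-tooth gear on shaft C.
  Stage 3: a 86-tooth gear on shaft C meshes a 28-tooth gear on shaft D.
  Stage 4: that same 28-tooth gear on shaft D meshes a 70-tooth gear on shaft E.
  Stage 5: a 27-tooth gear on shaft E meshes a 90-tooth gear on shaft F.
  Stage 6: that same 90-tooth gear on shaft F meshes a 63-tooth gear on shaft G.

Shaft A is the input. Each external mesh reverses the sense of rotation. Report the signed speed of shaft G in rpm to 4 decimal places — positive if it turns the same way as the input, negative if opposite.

Stage 1 [88T→85T]: ω = 1277.0000×88/85 = 1322.0706 rpm, dir flips to −; running = −1322.0706
Stage 2 [19T→23T]: ω = 1322.0706×19/23 = 1092.1453 rpm, dir flips to +; running = +1092.1453
Stage 3 [86T→28T]: ω = 1092.1453×86/28 = 3354.4462 rpm, dir flips to −; running = −3354.4462
Stage 4 [28T→70T]: ω = 3354.4462×28/70 = 1341.7785 rpm, dir flips to +; running = +1341.7785
Stage 5 [27T→90T]: ω = 1341.7785×27/90 = 402.5335 rpm, dir flips to −; running = −402.5335
Stage 6 [90T→63T]: ω = 402.5335×90/63 = 575.0479 rpm, dir flips to +; running = +575.0479

+575.0479 rpm (same as input, |ω| = 575.0479 rpm)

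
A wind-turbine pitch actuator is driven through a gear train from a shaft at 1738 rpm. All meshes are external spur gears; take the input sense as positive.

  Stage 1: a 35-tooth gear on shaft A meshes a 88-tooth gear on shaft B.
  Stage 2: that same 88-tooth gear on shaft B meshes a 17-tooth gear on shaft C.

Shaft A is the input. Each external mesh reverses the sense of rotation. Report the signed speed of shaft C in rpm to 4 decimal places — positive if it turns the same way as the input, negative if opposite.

+3578.2353 rpm (same as input, |ω| = 3578.2353 rpm)

Stage 1 [35T→88T]: ω = 1738.0000×35/88 = 691.2500 rpm, dir flips to −; running = −691.2500
Stage 2 [88T→17T]: ω = 691.2500×88/17 = 3578.2353 rpm, dir flips to +; running = +3578.2353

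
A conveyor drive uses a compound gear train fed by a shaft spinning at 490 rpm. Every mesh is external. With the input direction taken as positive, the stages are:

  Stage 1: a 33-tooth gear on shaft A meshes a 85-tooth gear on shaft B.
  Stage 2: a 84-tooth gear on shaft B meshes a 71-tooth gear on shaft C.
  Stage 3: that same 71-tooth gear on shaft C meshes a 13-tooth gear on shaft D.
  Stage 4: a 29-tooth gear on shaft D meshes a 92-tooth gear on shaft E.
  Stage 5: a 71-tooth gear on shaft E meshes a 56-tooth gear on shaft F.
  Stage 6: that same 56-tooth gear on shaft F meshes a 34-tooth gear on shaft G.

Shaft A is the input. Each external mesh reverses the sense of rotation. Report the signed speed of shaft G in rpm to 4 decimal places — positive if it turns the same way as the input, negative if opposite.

Stage 1 [33T→85T]: ω = 490.0000×33/85 = 190.2353 rpm, dir flips to −; running = −190.2353
Stage 2 [84T→71T]: ω = 190.2353×84/71 = 225.0671 rpm, dir flips to +; running = +225.0671
Stage 3 [71T→13T]: ω = 225.0671×71/13 = 1229.2127 rpm, dir flips to −; running = −1229.2127
Stage 4 [29T→92T]: ω = 1229.2127×29/92 = 387.4692 rpm, dir flips to +; running = +387.4692
Stage 5 [71T→56T]: ω = 387.4692×71/56 = 491.2556 rpm, dir flips to −; running = −491.2556
Stage 6 [56T→34T]: ω = 491.2556×56/34 = 809.1269 rpm, dir flips to +; running = +809.1269

+809.1269 rpm (same as input, |ω| = 809.1269 rpm)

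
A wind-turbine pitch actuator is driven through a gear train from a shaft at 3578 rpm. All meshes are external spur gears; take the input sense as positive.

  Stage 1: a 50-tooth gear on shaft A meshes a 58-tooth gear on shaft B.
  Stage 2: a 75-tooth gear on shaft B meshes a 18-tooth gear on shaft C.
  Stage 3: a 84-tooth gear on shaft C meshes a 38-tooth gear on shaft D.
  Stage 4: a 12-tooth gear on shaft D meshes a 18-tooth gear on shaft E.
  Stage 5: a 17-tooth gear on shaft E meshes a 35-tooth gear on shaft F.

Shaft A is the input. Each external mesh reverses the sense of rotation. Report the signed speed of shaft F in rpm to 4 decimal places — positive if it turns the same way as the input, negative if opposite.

-9199.3345 rpm (opposite to input, |ω| = 9199.3345 rpm)

Stage 1 [50T→58T]: ω = 3578.0000×50/58 = 3084.4828 rpm, dir flips to −; running = −3084.4828
Stage 2 [75T→18T]: ω = 3084.4828×75/18 = 12852.0115 rpm, dir flips to +; running = +12852.0115
Stage 3 [84T→38T]: ω = 12852.0115×84/38 = 28409.7096 rpm, dir flips to −; running = −28409.7096
Stage 4 [12T→18T]: ω = 28409.7096×12/18 = 18939.8064 rpm, dir flips to +; running = +18939.8064
Stage 5 [17T→35T]: ω = 18939.8064×17/35 = 9199.3345 rpm, dir flips to −; running = −9199.3345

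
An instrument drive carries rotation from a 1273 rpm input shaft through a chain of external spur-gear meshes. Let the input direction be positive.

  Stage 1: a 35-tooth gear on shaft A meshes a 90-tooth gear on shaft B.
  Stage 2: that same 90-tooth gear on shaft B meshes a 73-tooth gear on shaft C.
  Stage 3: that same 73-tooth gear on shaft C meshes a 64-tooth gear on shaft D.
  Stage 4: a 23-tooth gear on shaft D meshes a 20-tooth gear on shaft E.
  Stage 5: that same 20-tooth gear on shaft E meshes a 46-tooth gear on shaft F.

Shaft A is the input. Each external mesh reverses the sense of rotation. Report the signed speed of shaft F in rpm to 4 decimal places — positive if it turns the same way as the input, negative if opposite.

Stage 1 [35T→90T]: ω = 1273.0000×35/90 = 495.0556 rpm, dir flips to −; running = −495.0556
Stage 2 [90T→73T]: ω = 495.0556×90/73 = 610.3425 rpm, dir flips to +; running = +610.3425
Stage 3 [73T→64T]: ω = 610.3425×73/64 = 696.1719 rpm, dir flips to −; running = −696.1719
Stage 4 [23T→20T]: ω = 696.1719×23/20 = 800.5977 rpm, dir flips to +; running = +800.5977
Stage 5 [20T→46T]: ω = 800.5977×20/46 = 348.0859 rpm, dir flips to −; running = −348.0859

-348.0859 rpm (opposite to input, |ω| = 348.0859 rpm)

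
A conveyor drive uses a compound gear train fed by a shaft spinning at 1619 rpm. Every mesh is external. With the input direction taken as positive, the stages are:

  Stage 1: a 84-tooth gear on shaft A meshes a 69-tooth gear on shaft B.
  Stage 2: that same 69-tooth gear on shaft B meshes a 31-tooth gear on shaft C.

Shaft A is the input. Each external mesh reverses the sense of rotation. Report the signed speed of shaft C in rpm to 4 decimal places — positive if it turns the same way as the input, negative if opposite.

Stage 1 [84T→69T]: ω = 1619.0000×84/69 = 1970.9565 rpm, dir flips to −; running = −1970.9565
Stage 2 [69T→31T]: ω = 1970.9565×69/31 = 4386.9677 rpm, dir flips to +; running = +4386.9677

+4386.9677 rpm (same as input, |ω| = 4386.9677 rpm)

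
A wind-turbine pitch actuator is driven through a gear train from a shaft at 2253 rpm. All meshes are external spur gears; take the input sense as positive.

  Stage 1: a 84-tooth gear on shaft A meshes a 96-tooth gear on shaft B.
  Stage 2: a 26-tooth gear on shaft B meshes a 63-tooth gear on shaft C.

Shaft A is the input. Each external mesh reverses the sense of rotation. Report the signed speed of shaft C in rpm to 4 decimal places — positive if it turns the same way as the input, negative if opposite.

Stage 1 [84T→96T]: ω = 2253.0000×84/96 = 1971.3750 rpm, dir flips to −; running = −1971.3750
Stage 2 [26T→63T]: ω = 1971.3750×26/63 = 813.5833 rpm, dir flips to +; running = +813.5833

+813.5833 rpm (same as input, |ω| = 813.5833 rpm)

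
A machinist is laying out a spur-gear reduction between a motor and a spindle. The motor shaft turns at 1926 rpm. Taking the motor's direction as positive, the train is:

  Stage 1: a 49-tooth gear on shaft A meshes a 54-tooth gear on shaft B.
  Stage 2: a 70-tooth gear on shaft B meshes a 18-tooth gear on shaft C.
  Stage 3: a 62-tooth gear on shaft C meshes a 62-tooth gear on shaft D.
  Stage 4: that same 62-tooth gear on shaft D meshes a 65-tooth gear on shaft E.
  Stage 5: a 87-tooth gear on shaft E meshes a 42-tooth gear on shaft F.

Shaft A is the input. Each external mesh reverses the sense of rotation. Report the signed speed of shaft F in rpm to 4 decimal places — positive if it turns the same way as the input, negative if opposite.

Stage 1 [49T→54T]: ω = 1926.0000×49/54 = 1747.6667 rpm, dir flips to −; running = −1747.6667
Stage 2 [70T→18T]: ω = 1747.6667×70/18 = 6796.4815 rpm, dir flips to +; running = +6796.4815
Stage 3 [62T→62T]: ω = 6796.4815×62/62 = 6796.4815 rpm, dir flips to −; running = −6796.4815
Stage 4 [62T→65T]: ω = 6796.4815×62/65 = 6482.7977 rpm, dir flips to +; running = +6482.7977
Stage 5 [87T→42T]: ω = 6482.7977×87/42 = 13428.6524 rpm, dir flips to −; running = −13428.6524

-13428.6524 rpm (opposite to input, |ω| = 13428.6524 rpm)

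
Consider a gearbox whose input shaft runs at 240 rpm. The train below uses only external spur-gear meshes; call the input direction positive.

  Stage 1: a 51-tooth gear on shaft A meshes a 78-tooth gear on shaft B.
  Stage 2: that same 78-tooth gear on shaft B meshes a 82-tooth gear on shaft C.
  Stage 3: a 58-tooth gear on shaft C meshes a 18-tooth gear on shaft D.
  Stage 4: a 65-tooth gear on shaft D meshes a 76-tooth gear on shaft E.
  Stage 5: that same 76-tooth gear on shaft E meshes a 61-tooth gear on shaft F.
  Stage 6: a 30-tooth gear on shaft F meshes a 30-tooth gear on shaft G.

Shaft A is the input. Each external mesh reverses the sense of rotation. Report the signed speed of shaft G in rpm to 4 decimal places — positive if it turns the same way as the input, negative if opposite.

+512.5150 rpm (same as input, |ω| = 512.5150 rpm)

Stage 1 [51T→78T]: ω = 240.0000×51/78 = 156.9231 rpm, dir flips to −; running = −156.9231
Stage 2 [78T→82T]: ω = 156.9231×78/82 = 149.2683 rpm, dir flips to +; running = +149.2683
Stage 3 [58T→18T]: ω = 149.2683×58/18 = 480.9756 rpm, dir flips to −; running = −480.9756
Stage 4 [65T→76T]: ω = 480.9756×65/76 = 411.3607 rpm, dir flips to +; running = +411.3607
Stage 5 [76T→61T]: ω = 411.3607×76/61 = 512.5150 rpm, dir flips to −; running = −512.5150
Stage 6 [30T→30T]: ω = 512.5150×30/30 = 512.5150 rpm, dir flips to +; running = +512.5150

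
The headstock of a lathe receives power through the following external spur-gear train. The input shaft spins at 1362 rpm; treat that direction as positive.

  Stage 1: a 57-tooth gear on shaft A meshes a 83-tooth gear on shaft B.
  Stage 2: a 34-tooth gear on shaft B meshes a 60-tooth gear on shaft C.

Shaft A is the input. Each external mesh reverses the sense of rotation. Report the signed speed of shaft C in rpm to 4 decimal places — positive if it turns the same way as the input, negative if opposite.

+530.0313 rpm (same as input, |ω| = 530.0313 rpm)

Stage 1 [57T→83T]: ω = 1362.0000×57/83 = 935.3494 rpm, dir flips to −; running = −935.3494
Stage 2 [34T→60T]: ω = 935.3494×34/60 = 530.0313 rpm, dir flips to +; running = +530.0313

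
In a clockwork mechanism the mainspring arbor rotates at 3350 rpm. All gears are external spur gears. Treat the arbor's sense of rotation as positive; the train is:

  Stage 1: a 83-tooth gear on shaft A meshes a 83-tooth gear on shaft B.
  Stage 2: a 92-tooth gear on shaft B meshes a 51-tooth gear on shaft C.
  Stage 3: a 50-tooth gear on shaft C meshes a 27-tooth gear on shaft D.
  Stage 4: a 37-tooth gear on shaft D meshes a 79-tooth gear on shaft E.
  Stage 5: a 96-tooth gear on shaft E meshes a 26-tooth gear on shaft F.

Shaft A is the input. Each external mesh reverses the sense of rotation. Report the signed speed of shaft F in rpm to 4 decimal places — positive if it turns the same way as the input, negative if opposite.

-19352.6845 rpm (opposite to input, |ω| = 19352.6845 rpm)

Stage 1 [83T→83T]: ω = 3350.0000×83/83 = 3350.0000 rpm, dir flips to −; running = −3350.0000
Stage 2 [92T→51T]: ω = 3350.0000×92/51 = 6043.1373 rpm, dir flips to +; running = +6043.1373
Stage 3 [50T→27T]: ω = 6043.1373×50/27 = 11190.9949 rpm, dir flips to −; running = −11190.9949
Stage 4 [37T→79T]: ω = 11190.9949×37/79 = 5241.3520 rpm, dir flips to +; running = +5241.3520
Stage 5 [96T→26T]: ω = 5241.3520×96/26 = 19352.6845 rpm, dir flips to −; running = −19352.6845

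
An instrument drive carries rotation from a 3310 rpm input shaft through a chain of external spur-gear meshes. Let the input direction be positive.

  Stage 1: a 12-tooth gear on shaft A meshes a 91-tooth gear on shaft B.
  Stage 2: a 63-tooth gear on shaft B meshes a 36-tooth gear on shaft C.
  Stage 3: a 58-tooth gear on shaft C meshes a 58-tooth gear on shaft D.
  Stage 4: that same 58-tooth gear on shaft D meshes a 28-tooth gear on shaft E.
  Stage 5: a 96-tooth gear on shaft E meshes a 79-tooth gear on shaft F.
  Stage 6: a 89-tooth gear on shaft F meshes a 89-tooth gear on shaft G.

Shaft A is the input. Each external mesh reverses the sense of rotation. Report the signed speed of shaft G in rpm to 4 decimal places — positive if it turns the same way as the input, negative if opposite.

+1922.7375 rpm (same as input, |ω| = 1922.7375 rpm)

Stage 1 [12T→91T]: ω = 3310.0000×12/91 = 436.4835 rpm, dir flips to −; running = −436.4835
Stage 2 [63T→36T]: ω = 436.4835×63/36 = 763.8462 rpm, dir flips to +; running = +763.8462
Stage 3 [58T→58T]: ω = 763.8462×58/58 = 763.8462 rpm, dir flips to −; running = −763.8462
Stage 4 [58T→28T]: ω = 763.8462×58/28 = 1582.2527 rpm, dir flips to +; running = +1582.2527
Stage 5 [96T→79T]: ω = 1582.2527×96/79 = 1922.7375 rpm, dir flips to −; running = −1922.7375
Stage 6 [89T→89T]: ω = 1922.7375×89/89 = 1922.7375 rpm, dir flips to +; running = +1922.7375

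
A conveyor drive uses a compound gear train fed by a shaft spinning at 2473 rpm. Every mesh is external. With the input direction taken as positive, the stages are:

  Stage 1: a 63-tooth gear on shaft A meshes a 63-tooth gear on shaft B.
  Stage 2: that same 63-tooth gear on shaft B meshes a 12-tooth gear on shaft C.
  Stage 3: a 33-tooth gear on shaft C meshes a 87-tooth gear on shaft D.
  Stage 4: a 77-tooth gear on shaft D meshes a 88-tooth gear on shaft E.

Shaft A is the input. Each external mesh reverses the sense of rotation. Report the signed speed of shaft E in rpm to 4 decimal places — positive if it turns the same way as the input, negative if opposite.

+4309.0959 rpm (same as input, |ω| = 4309.0959 rpm)

Stage 1 [63T→63T]: ω = 2473.0000×63/63 = 2473.0000 rpm, dir flips to −; running = −2473.0000
Stage 2 [63T→12T]: ω = 2473.0000×63/12 = 12983.2500 rpm, dir flips to +; running = +12983.2500
Stage 3 [33T→87T]: ω = 12983.2500×33/87 = 4924.6810 rpm, dir flips to −; running = −4924.6810
Stage 4 [77T→88T]: ω = 4924.6810×77/88 = 4309.0959 rpm, dir flips to +; running = +4309.0959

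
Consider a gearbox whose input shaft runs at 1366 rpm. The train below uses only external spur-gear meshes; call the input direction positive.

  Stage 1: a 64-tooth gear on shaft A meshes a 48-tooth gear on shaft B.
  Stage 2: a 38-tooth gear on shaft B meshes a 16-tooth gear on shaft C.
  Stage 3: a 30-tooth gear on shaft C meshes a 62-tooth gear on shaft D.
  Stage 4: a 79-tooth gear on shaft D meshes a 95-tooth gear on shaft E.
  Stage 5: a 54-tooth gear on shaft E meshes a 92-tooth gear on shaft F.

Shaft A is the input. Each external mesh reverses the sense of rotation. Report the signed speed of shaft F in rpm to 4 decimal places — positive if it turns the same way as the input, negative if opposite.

-1021.6262 rpm (opposite to input, |ω| = 1021.6262 rpm)

Stage 1 [64T→48T]: ω = 1366.0000×64/48 = 1821.3333 rpm, dir flips to −; running = −1821.3333
Stage 2 [38T→16T]: ω = 1821.3333×38/16 = 4325.6667 rpm, dir flips to +; running = +4325.6667
Stage 3 [30T→62T]: ω = 4325.6667×30/62 = 2093.0645 rpm, dir flips to −; running = −2093.0645
Stage 4 [79T→95T]: ω = 2093.0645×79/95 = 1740.5484 rpm, dir flips to +; running = +1740.5484
Stage 5 [54T→92T]: ω = 1740.5484×54/92 = 1021.6262 rpm, dir flips to −; running = −1021.6262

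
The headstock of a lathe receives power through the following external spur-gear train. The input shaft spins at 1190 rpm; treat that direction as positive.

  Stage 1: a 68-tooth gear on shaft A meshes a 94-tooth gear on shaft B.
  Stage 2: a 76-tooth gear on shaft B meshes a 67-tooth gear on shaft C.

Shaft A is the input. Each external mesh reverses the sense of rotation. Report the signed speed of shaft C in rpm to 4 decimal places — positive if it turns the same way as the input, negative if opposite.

+976.4878 rpm (same as input, |ω| = 976.4878 rpm)

Stage 1 [68T→94T]: ω = 1190.0000×68/94 = 860.8511 rpm, dir flips to −; running = −860.8511
Stage 2 [76T→67T]: ω = 860.8511×76/67 = 976.4878 rpm, dir flips to +; running = +976.4878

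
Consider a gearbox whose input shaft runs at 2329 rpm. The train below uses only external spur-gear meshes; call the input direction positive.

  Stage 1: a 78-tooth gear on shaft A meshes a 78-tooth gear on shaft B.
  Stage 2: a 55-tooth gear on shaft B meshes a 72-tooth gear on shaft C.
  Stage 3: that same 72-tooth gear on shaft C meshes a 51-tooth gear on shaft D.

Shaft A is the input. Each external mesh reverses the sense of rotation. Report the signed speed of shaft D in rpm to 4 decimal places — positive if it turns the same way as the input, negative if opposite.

-2511.6667 rpm (opposite to input, |ω| = 2511.6667 rpm)

Stage 1 [78T→78T]: ω = 2329.0000×78/78 = 2329.0000 rpm, dir flips to −; running = −2329.0000
Stage 2 [55T→72T]: ω = 2329.0000×55/72 = 1779.0972 rpm, dir flips to +; running = +1779.0972
Stage 3 [72T→51T]: ω = 1779.0972×72/51 = 2511.6667 rpm, dir flips to −; running = −2511.6667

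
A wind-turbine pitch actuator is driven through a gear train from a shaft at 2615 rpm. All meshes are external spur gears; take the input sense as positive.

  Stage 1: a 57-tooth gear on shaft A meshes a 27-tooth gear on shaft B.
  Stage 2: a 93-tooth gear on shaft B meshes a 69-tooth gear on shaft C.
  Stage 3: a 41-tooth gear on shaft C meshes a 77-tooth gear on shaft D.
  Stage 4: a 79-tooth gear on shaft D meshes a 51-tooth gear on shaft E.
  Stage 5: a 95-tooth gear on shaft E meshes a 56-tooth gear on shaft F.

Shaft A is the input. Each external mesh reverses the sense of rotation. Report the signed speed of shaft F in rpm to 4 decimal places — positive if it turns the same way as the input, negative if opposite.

-10411.2354 rpm (opposite to input, |ω| = 10411.2354 rpm)

Stage 1 [57T→27T]: ω = 2615.0000×57/27 = 5520.5556 rpm, dir flips to −; running = −5520.5556
Stage 2 [93T→69T]: ω = 5520.5556×93/69 = 7440.7488 rpm, dir flips to +; running = +7440.7488
Stage 3 [41T→77T]: ω = 7440.7488×41/77 = 3961.9571 rpm, dir flips to −; running = −3961.9571
Stage 4 [79T→51T]: ω = 3961.9571×79/51 = 6137.1493 rpm, dir flips to +; running = +6137.1493
Stage 5 [95T→56T]: ω = 6137.1493×95/56 = 10411.2354 rpm, dir flips to −; running = −10411.2354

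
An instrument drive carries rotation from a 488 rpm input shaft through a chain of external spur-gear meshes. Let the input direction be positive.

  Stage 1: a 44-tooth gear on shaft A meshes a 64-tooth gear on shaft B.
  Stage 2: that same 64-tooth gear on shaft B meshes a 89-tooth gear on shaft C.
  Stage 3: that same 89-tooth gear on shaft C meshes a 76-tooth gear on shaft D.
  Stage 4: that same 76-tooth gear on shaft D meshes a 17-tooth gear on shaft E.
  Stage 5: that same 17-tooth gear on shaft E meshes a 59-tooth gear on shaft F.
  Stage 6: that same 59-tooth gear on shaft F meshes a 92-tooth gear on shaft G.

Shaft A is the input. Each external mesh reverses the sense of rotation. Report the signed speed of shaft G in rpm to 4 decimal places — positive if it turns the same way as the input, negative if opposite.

Stage 1 [44T→64T]: ω = 488.0000×44/64 = 335.5000 rpm, dir flips to −; running = −335.5000
Stage 2 [64T→89T]: ω = 335.5000×64/89 = 241.2584 rpm, dir flips to +; running = +241.2584
Stage 3 [89T→76T]: ω = 241.2584×89/76 = 282.5263 rpm, dir flips to −; running = −282.5263
Stage 4 [76T→17T]: ω = 282.5263×76/17 = 1263.0588 rpm, dir flips to +; running = +1263.0588
Stage 5 [17T→59T]: ω = 1263.0588×17/59 = 363.9322 rpm, dir flips to −; running = −363.9322
Stage 6 [59T→92T]: ω = 363.9322×59/92 = 233.3913 rpm, dir flips to +; running = +233.3913

+233.3913 rpm (same as input, |ω| = 233.3913 rpm)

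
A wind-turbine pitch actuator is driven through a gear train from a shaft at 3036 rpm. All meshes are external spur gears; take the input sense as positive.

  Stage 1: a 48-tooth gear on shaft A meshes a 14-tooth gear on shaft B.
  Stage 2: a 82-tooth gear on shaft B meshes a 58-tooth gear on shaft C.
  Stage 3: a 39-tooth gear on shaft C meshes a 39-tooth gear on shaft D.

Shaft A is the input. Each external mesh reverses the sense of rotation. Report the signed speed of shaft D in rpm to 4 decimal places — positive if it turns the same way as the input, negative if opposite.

-14716.3744 rpm (opposite to input, |ω| = 14716.3744 rpm)

Stage 1 [48T→14T]: ω = 3036.0000×48/14 = 10409.1429 rpm, dir flips to −; running = −10409.1429
Stage 2 [82T→58T]: ω = 10409.1429×82/58 = 14716.3744 rpm, dir flips to +; running = +14716.3744
Stage 3 [39T→39T]: ω = 14716.3744×39/39 = 14716.3744 rpm, dir flips to −; running = −14716.3744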